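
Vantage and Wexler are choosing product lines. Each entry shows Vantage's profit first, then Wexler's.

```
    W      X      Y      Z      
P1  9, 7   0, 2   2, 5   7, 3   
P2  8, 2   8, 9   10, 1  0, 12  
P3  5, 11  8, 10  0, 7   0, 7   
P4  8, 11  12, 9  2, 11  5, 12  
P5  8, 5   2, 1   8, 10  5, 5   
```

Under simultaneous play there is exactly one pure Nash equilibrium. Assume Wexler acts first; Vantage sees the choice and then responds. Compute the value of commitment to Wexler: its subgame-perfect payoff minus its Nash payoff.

2

Vantage best-responds to each possible Wexler move:
- W → Vantage plays P1 (best of 9, 8, 5, 8, 8); Wexler gets 7.
- X → Vantage plays P4 (best of 0, 8, 8, 12, 2); Wexler gets 9.
- Y → Vantage plays P2 (best of 2, 10, 0, 2, 8); Wexler gets 1.
- Z → Vantage plays P1 (best of 7, 0, 0, 5, 5); Wexler gets 3.
Wexler's induced payoffs are 7, 9, 1, 3, so Wexler commits to X. Subgame-perfect outcome: (P4, X) with payoffs (12, 9).
Now find the simultaneous Nash equilibrium.
Vantage's best replies: W→P1; X→P4; Y→P2; Z→P1.
Wexler's best replies: P1→W; P2→Z; P3→W; P4→Z; P5→Y.
The unique mutual best reply is (P1, W), giving (9, 7).
Wexler's commitment gain: 9 − 7 = 2.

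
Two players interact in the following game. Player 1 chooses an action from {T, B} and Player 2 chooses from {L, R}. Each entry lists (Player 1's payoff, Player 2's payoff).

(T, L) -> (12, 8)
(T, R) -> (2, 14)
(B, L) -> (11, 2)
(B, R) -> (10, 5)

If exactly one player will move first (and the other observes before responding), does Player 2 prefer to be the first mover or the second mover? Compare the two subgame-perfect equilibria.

first

If Player 1 leads: Player 2's best replies are T→R, B→R; Player 1's induced payoffs 2, 10; outcome (B, R), payoffs (10, 5).
If Player 2 leads: Player 1's best replies are L→T, R→B; Player 2's induced payoffs 8, 5; outcome (T, L), payoffs (12, 8).
Player 2 gets 8 moving first and 5 moving second, so Player 2 prefers to move first.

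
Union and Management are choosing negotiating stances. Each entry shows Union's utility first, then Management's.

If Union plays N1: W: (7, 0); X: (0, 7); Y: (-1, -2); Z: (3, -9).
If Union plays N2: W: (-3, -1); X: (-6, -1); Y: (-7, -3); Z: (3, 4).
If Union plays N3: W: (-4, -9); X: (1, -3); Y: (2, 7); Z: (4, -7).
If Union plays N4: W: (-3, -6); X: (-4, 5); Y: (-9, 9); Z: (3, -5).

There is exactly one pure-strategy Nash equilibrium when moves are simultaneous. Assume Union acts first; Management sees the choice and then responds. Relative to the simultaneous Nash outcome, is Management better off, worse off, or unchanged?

Backward induction with Union moving first.
- N1 → Management plays X (best of 0, 7, -2, -9); Union gets 0.
- N2 → Management plays Z (best of -1, -1, -3, 4); Union gets 3.
- N3 → Management plays Y (best of -9, -3, 7, -7); Union gets 2.
- N4 → Management plays Y (best of -6, 5, 9, -5); Union gets -9.
Union's induced payoffs are 0, 3, 2, -9, so Union commits to N2. Subgame-perfect outcome: (N2, Z) with payoffs (3, 4).
Now find the simultaneous Nash equilibrium.
Union's best replies: W→N1; X→N3; Y→N3; Z→N3.
Management's best replies: N1→X; N2→Z; N3→Y; N4→Y.
The unique mutual best reply is (N3, Y), giving (2, 7).
Management earns 4 sequentially versus 7 at the Nash outcome: worse off.

worse off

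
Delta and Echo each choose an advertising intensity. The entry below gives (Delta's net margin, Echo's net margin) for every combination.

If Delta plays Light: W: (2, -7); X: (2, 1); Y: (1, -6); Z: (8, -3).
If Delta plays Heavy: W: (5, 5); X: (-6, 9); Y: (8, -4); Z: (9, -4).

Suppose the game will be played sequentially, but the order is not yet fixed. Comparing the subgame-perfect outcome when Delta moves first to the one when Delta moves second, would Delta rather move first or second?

If Delta leads: Echo's best replies are Light→X, Heavy→X; Delta's induced payoffs 2, -6; outcome (Light, X), payoffs (2, 1).
If Echo leads: Delta's best replies are W→Heavy, X→Light, Y→Heavy, Z→Heavy; Echo's induced payoffs 5, 1, -4, -4; outcome (Heavy, W), payoffs (5, 5).
Delta gets 2 moving first and 5 moving second, so Delta prefers to move second.

second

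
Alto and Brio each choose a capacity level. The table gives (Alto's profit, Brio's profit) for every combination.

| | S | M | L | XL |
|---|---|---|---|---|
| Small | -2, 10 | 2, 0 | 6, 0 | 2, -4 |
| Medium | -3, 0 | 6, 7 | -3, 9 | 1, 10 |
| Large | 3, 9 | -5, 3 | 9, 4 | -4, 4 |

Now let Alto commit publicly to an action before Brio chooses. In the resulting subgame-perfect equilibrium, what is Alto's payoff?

3

Backward induction with Alto moving first.
- Small: Brio compares 10, 0, 0, -4 and picks S; Alto would get -2.
- Medium: Brio compares 0, 7, 9, 10 and picks XL; Alto would get 1.
- Large: Brio compares 9, 3, 4, 4 and picks S; Alto would get 3.
Among -2, 1, 3, the best is 3 at Large. Subgame-perfect outcome: (Large, S) with payoffs (3, 9).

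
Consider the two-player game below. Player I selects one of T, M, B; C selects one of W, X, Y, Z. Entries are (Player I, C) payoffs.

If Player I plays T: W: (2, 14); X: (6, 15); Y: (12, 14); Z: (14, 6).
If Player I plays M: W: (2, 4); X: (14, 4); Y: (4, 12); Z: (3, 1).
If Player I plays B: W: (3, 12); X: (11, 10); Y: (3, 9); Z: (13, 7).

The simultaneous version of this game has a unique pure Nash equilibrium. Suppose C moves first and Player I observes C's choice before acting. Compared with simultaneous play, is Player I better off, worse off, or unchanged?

Work backward from Player I's decision.
- W: BR = B, leader payoff 12.
- X: BR = M, leader payoff 4.
- Y: BR = T, leader payoff 14.
- Z: BR = T, leader payoff 6.
C's induced payoffs are 12, 4, 14, 6, so C commits to Y. Subgame-perfect outcome: (T, Y) with payoffs (12, 14).
Now find the simultaneous Nash equilibrium.
Player I's best replies: W→B; X→M; Y→T; Z→T.
C's best replies: T→X; M→Y; B→W.
The unique mutual best reply is (B, W), giving (3, 12).
Player I earns 12 sequentially versus 3 at the Nash outcome: better off.

better off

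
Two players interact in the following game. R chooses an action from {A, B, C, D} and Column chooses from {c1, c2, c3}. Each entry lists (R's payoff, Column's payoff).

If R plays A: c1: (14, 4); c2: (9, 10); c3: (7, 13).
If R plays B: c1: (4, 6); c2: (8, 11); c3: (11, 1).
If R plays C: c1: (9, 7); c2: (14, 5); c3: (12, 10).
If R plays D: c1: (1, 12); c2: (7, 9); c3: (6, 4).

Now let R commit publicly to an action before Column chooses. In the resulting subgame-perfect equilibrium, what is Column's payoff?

Backward induction with R moving first.
- A: Column compares 4, 10, 13 and picks c3; R would get 7.
- B: Column compares 6, 11, 1 and picks c2; R would get 8.
- C: Column compares 7, 5, 10 and picks c3; R would get 12.
- D: Column compares 12, 9, 4 and picks c1; R would get 1.
Among 7, 8, 12, 1, the best is 12 at C. Subgame-perfect outcome: (C, c3) with payoffs (12, 10).

10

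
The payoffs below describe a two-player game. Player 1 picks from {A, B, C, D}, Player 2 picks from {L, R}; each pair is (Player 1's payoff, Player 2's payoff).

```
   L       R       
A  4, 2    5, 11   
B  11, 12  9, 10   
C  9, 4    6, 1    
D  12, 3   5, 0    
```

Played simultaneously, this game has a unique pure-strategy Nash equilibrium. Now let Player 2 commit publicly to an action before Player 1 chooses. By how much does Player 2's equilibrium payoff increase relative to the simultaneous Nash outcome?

Backward induction with Player 2 moving first.
- L → Player 1 plays D (best of 4, 11, 9, 12); Player 2 gets 3.
- R → Player 1 plays B (best of 5, 9, 6, 5); Player 2 gets 10.
Maximizing over 3, 10, Player 2 chooses R. Subgame-perfect outcome: (B, R) with payoffs (9, 10).
Now find the simultaneous Nash equilibrium.
Player 1's best replies: L→D; R→B.
Player 2's best replies: A→R; B→L; C→L; D→L.
Only (D, L) has each player best-responding; Nash payoffs (12, 3).
Player 2's commitment gain: 10 − 3 = 7.

7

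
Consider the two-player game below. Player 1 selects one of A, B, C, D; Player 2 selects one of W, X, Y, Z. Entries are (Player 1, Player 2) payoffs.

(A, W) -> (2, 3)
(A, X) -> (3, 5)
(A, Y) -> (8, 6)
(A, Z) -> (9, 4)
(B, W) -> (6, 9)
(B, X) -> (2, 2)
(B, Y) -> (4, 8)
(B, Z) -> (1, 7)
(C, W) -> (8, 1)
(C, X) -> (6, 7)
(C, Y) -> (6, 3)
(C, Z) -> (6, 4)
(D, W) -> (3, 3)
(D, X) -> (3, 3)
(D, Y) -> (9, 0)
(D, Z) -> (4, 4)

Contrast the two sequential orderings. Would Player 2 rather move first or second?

first

If Player 1 leads: Player 2's best replies are A→Y, B→W, C→X, D→Z; Player 1's induced payoffs 8, 6, 6, 4; outcome (A, Y), payoffs (8, 6).
If Player 2 leads: Player 1's best replies are W→C, X→C, Y→D, Z→A; Player 2's induced payoffs 1, 7, 0, 4; outcome (C, X), payoffs (6, 7).
Player 2 gets 7 moving first and 6 moving second, so Player 2 prefers to move first.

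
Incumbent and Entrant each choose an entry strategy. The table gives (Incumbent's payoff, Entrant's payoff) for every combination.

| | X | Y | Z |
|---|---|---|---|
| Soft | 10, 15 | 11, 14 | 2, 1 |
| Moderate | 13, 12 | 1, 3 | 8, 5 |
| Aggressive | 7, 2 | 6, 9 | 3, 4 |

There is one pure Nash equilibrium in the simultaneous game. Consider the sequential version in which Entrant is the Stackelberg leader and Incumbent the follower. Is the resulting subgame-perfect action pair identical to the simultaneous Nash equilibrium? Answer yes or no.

Solve by backward induction (Entrant leads).
- X: BR = Moderate, leader payoff 12.
- Y: BR = Soft, leader payoff 14.
- Z: BR = Moderate, leader payoff 5.
Maximizing over 12, 14, 5, Entrant chooses Y. Subgame-perfect outcome: (Soft, Y) with payoffs (11, 14).
For the simultaneous game, intersect best replies.
Incumbent's best replies: X→Moderate; Y→Soft; Z→Moderate.
Entrant's best replies: Soft→X; Moderate→X; Aggressive→Y.
Only (Moderate, X) has each player best-responding; Nash payoffs (13, 12).
Sequential outcome (Soft, Y) differs from the Nash profile (Moderate, X).

no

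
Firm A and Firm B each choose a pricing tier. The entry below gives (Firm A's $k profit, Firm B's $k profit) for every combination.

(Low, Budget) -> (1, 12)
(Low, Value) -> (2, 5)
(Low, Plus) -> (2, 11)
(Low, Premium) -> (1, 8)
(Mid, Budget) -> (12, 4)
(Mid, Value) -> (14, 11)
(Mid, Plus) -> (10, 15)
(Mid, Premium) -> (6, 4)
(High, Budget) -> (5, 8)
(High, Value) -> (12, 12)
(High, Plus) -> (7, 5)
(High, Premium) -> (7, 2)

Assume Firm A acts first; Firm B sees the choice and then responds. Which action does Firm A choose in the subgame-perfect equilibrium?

Firm B best-responds to each possible Firm A move:
- Low → Firm B plays Budget (best of 12, 5, 11, 8); Firm A gets 1.
- Mid → Firm B plays Plus (best of 4, 11, 15, 4); Firm A gets 10.
- High → Firm B plays Value (best of 8, 12, 5, 2); Firm A gets 12.
Firm A's induced payoffs are 1, 10, 12, so Firm A commits to High. Subgame-perfect outcome: (High, Value) with payoffs (12, 12).

High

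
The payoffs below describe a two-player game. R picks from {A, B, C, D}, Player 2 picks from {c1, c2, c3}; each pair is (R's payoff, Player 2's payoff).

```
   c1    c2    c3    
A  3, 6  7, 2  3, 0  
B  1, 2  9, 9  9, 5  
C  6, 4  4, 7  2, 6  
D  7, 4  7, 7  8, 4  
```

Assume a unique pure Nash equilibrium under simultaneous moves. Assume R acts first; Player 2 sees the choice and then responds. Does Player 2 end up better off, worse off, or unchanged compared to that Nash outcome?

unchanged

Player 2 best-responds to each possible R move:
- A → Player 2 plays c1 (best of 6, 2, 0); R gets 3.
- B → Player 2 plays c2 (best of 2, 9, 5); R gets 9.
- C → Player 2 plays c2 (best of 4, 7, 6); R gets 4.
- D → Player 2 plays c2 (best of 4, 7, 4); R gets 7.
R's induced payoffs are 3, 9, 4, 7, so R commits to B. Subgame-perfect outcome: (B, c2) with payoffs (9, 9).
For the simultaneous game, intersect best replies.
R's best replies: c1→D; c2→B; c3→B.
Player 2's best replies: A→c1; B→c2; C→c2; D→c2.
Only (B, c2) has each player best-responding; Nash payoffs (9, 9).
Player 2 earns 9 sequentially versus 9 at the Nash outcome: unchanged.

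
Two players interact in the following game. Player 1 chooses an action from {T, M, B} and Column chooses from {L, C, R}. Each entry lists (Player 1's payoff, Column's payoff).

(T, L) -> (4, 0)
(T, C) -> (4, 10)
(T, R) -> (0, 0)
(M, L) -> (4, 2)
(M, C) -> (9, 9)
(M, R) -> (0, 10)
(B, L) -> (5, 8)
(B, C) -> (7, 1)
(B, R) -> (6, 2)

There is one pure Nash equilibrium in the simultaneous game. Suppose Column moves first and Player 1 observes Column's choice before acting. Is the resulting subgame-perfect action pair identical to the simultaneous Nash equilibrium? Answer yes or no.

Solve by backward induction (Column leads).
- L: Player 1 compares 4, 4, 5 and picks B; Column would get 8.
- C: Player 1 compares 4, 9, 7 and picks M; Column would get 9.
- R: Player 1 compares 0, 0, 6 and picks B; Column would get 2.
Column's induced payoffs are 8, 9, 2, so Column commits to C. Subgame-perfect outcome: (M, C) with payoffs (9, 9).
Under simultaneous play:
Player 1's best replies: L→B; C→M; R→B.
Column's best replies: T→C; M→R; B→L.
Only (B, L) has each player best-responding; Nash payoffs (5, 8).
Sequential outcome (M, C) differs from the Nash profile (B, L).

no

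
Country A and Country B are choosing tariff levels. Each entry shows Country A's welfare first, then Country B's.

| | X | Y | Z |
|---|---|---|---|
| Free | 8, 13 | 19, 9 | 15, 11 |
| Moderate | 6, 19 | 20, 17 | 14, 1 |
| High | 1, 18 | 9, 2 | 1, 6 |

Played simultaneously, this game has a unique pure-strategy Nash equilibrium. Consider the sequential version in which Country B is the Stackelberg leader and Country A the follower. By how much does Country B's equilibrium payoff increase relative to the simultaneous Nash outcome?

Country A best-responds to each possible Country B move:
- X → Country A plays Free (best of 8, 6, 1); Country B gets 13.
- Y → Country A plays Moderate (best of 19, 20, 9); Country B gets 17.
- Z → Country A plays Free (best of 15, 14, 1); Country B gets 11.
Among 13, 17, 11, the best is 17 at Y. Subgame-perfect outcome: (Moderate, Y) with payoffs (20, 17).
Under simultaneous play:
Country A's best replies: X→Free; Y→Moderate; Z→Free.
Country B's best replies: Free→X; Moderate→X; High→X.
The unique mutual best reply is (Free, X), giving (8, 13).
Country B's commitment gain: 17 − 13 = 4.

4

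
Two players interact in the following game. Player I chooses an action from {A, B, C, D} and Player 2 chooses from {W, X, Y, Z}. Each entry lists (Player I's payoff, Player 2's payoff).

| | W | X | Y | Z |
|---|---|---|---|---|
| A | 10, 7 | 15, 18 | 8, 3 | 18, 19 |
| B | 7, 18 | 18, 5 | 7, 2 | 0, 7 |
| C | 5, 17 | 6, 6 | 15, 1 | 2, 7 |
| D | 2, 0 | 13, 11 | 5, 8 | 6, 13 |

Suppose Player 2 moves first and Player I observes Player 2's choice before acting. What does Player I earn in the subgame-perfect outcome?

18

Solve by backward induction (Player 2 leads).
- W: BR = A, leader payoff 7.
- X: BR = B, leader payoff 5.
- Y: BR = C, leader payoff 1.
- Z: BR = A, leader payoff 19.
Maximizing over 7, 5, 1, 19, Player 2 chooses Z. Subgame-perfect outcome: (A, Z) with payoffs (18, 19).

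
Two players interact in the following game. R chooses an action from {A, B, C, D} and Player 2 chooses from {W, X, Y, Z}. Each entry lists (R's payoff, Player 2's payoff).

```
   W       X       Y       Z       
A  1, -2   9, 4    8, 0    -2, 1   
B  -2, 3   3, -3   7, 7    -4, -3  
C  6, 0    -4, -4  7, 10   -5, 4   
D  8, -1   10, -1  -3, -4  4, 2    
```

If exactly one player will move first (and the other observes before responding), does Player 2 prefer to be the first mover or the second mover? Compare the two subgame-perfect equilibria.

second

If R leads: Player 2's best replies are A→X, B→Y, C→Y, D→Z; R's induced payoffs 9, 7, 7, 4; outcome (A, X), payoffs (9, 4).
If Player 2 leads: R's best replies are W→D, X→D, Y→A, Z→D; Player 2's induced payoffs -1, -1, 0, 2; outcome (D, Z), payoffs (4, 2).
Player 2 gets 2 moving first and 4 moving second, so Player 2 prefers to move second.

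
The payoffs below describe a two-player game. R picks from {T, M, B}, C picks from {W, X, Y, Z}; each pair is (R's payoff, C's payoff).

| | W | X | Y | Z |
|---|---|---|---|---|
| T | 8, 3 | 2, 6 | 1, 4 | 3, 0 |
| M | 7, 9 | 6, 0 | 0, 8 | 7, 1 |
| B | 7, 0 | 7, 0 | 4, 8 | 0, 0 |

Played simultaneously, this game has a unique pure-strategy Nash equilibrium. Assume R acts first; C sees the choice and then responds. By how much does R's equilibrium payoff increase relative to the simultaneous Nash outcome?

Backward induction with R moving first.
- T: C compares 3, 6, 4, 0 and picks X; R would get 2.
- M: C compares 9, 0, 8, 1 and picks W; R would get 7.
- B: C compares 0, 0, 8, 0 and picks Y; R would get 4.
Among 2, 7, 4, the best is 7 at M. Subgame-perfect outcome: (M, W) with payoffs (7, 9).
Under simultaneous play:
R's best replies: W→T; X→B; Y→B; Z→M.
C's best replies: T→X; M→W; B→Y.
Only (B, Y) has each player best-responding; Nash payoffs (4, 8).
R's commitment gain: 7 − 4 = 3.

3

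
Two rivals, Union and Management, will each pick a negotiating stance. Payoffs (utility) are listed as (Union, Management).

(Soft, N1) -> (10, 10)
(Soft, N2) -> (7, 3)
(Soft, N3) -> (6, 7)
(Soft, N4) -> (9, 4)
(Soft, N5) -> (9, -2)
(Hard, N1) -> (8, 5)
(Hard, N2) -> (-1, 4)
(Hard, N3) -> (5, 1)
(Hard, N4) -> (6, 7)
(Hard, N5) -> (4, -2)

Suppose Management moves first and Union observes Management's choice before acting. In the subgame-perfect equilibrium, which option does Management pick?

N1

Backward induction with Management moving first.
- N1: Union compares 10, 8 and picks Soft; Management would get 10.
- N2: Union compares 7, -1 and picks Soft; Management would get 3.
- N3: Union compares 6, 5 and picks Soft; Management would get 7.
- N4: Union compares 9, 6 and picks Soft; Management would get 4.
- N5: Union compares 9, 4 and picks Soft; Management would get -2.
Among 10, 3, 7, 4, -2, the best is 10 at N1. Subgame-perfect outcome: (Soft, N1) with payoffs (10, 10).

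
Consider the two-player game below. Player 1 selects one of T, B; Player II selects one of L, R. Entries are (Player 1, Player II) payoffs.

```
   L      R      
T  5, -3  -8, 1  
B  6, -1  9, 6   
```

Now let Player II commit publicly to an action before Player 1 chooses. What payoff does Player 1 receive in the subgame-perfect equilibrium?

Work backward from Player 1's decision.
- L: BR = B, leader payoff -1.
- R: BR = B, leader payoff 6.
Player II's induced payoffs are -1, 6, so Player II commits to R. Subgame-perfect outcome: (B, R) with payoffs (9, 6).

9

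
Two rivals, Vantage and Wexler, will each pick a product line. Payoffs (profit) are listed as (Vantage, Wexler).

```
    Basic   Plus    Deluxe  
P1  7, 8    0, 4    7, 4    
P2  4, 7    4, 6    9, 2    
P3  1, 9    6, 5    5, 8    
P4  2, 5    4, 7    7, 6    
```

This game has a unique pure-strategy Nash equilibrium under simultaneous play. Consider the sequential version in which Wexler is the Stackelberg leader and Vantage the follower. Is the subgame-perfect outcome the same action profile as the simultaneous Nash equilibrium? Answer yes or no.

Work backward from Vantage's decision.
- Basic → Vantage plays P1 (best of 7, 4, 1, 2); Wexler gets 8.
- Plus → Vantage plays P3 (best of 0, 4, 6, 4); Wexler gets 5.
- Deluxe → Vantage plays P2 (best of 7, 9, 5, 7); Wexler gets 2.
Among 8, 5, 2, the best is 8 at Basic. Subgame-perfect outcome: (P1, Basic) with payoffs (7, 8).
Under simultaneous play:
Vantage's best replies: Basic→P1; Plus→P3; Deluxe→P2.
Wexler's best replies: P1→Basic; P2→Basic; P3→Basic; P4→Plus.
The unique mutual best reply is (P1, Basic), giving (7, 8).
Sequential outcome (P1, Basic) coincides with the Nash profile (P1, Basic).

yes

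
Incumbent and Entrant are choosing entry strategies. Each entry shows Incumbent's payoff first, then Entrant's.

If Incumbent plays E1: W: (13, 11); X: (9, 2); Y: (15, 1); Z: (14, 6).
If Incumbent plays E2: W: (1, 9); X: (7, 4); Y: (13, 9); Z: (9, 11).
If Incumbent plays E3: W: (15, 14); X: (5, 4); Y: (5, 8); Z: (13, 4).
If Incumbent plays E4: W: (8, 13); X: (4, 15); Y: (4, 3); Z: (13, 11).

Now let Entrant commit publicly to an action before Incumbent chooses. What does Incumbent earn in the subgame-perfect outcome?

15

Backward induction with Entrant moving first.
- W: Incumbent compares 13, 1, 15, 8 and picks E3; Entrant would get 14.
- X: Incumbent compares 9, 7, 5, 4 and picks E1; Entrant would get 2.
- Y: Incumbent compares 15, 13, 5, 4 and picks E1; Entrant would get 1.
- Z: Incumbent compares 14, 9, 13, 13 and picks E1; Entrant would get 6.
Maximizing over 14, 2, 1, 6, Entrant chooses W. Subgame-perfect outcome: (E3, W) with payoffs (15, 14).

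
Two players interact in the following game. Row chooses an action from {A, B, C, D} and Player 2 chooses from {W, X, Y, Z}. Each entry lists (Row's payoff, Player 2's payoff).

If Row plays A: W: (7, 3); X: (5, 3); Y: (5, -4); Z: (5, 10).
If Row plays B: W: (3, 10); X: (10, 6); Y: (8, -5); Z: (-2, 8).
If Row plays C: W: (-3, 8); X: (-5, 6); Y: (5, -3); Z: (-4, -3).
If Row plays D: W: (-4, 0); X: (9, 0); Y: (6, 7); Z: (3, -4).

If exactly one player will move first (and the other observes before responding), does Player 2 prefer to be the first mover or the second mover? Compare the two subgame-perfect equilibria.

first

If Row leads: Player 2's best replies are A→Z, B→W, C→W, D→Y; Row's induced payoffs 5, 3, -3, 6; outcome (D, Y), payoffs (6, 7).
If Player 2 leads: Row's best replies are W→A, X→B, Y→B, Z→A; Player 2's induced payoffs 3, 6, -5, 10; outcome (A, Z), payoffs (5, 10).
Player 2 gets 10 moving first and 7 moving second, so Player 2 prefers to move first.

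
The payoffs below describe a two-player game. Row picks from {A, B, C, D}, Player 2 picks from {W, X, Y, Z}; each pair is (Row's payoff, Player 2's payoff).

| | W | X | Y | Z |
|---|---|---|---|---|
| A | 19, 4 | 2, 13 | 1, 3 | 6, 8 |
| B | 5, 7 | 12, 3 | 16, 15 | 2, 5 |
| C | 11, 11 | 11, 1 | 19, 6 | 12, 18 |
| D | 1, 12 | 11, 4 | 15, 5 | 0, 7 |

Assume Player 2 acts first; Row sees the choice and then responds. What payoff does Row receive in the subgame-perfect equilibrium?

12

Row best-responds to each possible Player 2 move:
- W → Row plays A (best of 19, 5, 11, 1); Player 2 gets 4.
- X → Row plays B (best of 2, 12, 11, 11); Player 2 gets 3.
- Y → Row plays C (best of 1, 16, 19, 15); Player 2 gets 6.
- Z → Row plays C (best of 6, 2, 12, 0); Player 2 gets 18.
Among 4, 3, 6, 18, the best is 18 at Z. Subgame-perfect outcome: (C, Z) with payoffs (12, 18).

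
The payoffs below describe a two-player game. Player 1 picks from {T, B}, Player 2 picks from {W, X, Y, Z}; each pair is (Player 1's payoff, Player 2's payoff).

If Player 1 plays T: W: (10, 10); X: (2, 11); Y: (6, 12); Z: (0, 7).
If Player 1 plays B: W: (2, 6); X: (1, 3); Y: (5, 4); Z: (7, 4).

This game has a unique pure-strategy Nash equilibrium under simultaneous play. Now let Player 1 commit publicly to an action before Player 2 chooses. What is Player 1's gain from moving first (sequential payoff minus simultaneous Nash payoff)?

0

Solve by backward induction (Player 1 leads).
- T → Player 2 plays Y (best of 10, 11, 12, 7); Player 1 gets 6.
- B → Player 2 plays W (best of 6, 3, 4, 4); Player 1 gets 2.
Among 6, 2, the best is 6 at T. Subgame-perfect outcome: (T, Y) with payoffs (6, 12).
For the simultaneous game, intersect best replies.
Player 1's best replies: W→T; X→T; Y→T; Z→B.
Player 2's best replies: T→Y; B→W.
Only (T, Y) has each player best-responding; Nash payoffs (6, 12).
Player 1's commitment gain: 6 − 6 = 0.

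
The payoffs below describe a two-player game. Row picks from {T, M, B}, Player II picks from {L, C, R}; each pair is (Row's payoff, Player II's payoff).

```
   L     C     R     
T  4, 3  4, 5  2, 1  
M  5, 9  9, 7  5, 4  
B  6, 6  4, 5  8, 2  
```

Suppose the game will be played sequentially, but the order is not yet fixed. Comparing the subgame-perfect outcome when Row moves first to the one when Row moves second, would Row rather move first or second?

second

If Row leads: Player II's best replies are T→C, M→L, B→L; Row's induced payoffs 4, 5, 6; outcome (B, L), payoffs (6, 6).
If Player II leads: Row's best replies are L→B, C→M, R→B; Player II's induced payoffs 6, 7, 2; outcome (M, C), payoffs (9, 7).
Row gets 6 moving first and 9 moving second, so Row prefers to move second.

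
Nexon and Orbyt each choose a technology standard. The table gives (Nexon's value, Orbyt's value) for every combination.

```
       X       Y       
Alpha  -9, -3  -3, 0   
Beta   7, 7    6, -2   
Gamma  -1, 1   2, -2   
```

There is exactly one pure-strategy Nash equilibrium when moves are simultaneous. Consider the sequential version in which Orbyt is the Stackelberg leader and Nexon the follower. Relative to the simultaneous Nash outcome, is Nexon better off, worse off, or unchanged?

unchanged

Backward induction with Orbyt moving first.
- X → Nexon plays Beta (best of -9, 7, -1); Orbyt gets 7.
- Y → Nexon plays Beta (best of -3, 6, 2); Orbyt gets -2.
Maximizing over 7, -2, Orbyt chooses X. Subgame-perfect outcome: (Beta, X) with payoffs (7, 7).
For the simultaneous game, intersect best replies.
Nexon's best replies: X→Beta; Y→Beta.
Orbyt's best replies: Alpha→Y; Beta→X; Gamma→X.
Only (Beta, X) has each player best-responding; Nash payoffs (7, 7).
Nexon earns 7 sequentially versus 7 at the Nash outcome: unchanged.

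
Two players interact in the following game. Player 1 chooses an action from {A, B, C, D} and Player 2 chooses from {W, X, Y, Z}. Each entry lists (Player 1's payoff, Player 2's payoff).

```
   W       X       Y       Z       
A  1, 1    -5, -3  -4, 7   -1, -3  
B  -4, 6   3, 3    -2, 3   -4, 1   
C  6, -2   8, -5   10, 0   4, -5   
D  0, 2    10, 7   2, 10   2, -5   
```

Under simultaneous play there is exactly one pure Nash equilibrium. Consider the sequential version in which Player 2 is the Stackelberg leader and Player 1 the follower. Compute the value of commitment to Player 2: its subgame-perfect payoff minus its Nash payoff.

7

Player 1 best-responds to each possible Player 2 move:
- W: BR = C, leader payoff -2.
- X: BR = D, leader payoff 7.
- Y: BR = C, leader payoff 0.
- Z: BR = C, leader payoff -5.
Maximizing over -2, 7, 0, -5, Player 2 chooses X. Subgame-perfect outcome: (D, X) with payoffs (10, 7).
Now find the simultaneous Nash equilibrium.
Player 1's best replies: W→C; X→D; Y→C; Z→C.
Player 2's best replies: A→Y; B→W; C→Y; D→Y.
The unique mutual best reply is (C, Y), giving (10, 0).
Player 2's commitment gain: 7 − 0 = 7.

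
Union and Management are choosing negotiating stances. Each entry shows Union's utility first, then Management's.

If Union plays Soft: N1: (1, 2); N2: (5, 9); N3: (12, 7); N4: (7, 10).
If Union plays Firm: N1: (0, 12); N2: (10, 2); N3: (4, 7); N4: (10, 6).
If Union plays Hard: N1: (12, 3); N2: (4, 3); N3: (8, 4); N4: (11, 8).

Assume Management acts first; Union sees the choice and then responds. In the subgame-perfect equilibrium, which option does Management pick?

Union best-responds to each possible Management move:
- N1: BR = Hard, leader payoff 3.
- N2: BR = Firm, leader payoff 2.
- N3: BR = Soft, leader payoff 7.
- N4: BR = Hard, leader payoff 8.
Maximizing over 3, 2, 7, 8, Management chooses N4. Subgame-perfect outcome: (Hard, N4) with payoffs (11, 8).

N4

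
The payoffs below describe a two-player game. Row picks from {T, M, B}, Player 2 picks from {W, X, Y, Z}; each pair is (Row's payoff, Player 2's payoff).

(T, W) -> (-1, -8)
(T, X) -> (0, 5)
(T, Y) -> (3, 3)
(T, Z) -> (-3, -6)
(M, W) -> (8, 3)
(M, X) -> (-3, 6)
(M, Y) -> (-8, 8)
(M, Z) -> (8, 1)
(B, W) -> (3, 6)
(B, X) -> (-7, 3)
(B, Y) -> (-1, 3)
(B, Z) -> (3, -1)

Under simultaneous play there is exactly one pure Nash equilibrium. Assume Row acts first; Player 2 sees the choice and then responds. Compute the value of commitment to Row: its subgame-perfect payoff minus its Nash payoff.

3

Backward induction with Row moving first.
- T → Player 2 plays X (best of -8, 5, 3, -6); Row gets 0.
- M → Player 2 plays Y (best of 3, 6, 8, 1); Row gets -8.
- B → Player 2 plays W (best of 6, 3, 3, -1); Row gets 3.
Among 0, -8, 3, the best is 3 at B. Subgame-perfect outcome: (B, W) with payoffs (3, 6).
For the simultaneous game, intersect best replies.
Row's best replies: W→M; X→T; Y→T; Z→M.
Player 2's best replies: T→X; M→Y; B→W.
The unique mutual best reply is (T, X), giving (0, 5).
Row's commitment gain: 3 − 0 = 3.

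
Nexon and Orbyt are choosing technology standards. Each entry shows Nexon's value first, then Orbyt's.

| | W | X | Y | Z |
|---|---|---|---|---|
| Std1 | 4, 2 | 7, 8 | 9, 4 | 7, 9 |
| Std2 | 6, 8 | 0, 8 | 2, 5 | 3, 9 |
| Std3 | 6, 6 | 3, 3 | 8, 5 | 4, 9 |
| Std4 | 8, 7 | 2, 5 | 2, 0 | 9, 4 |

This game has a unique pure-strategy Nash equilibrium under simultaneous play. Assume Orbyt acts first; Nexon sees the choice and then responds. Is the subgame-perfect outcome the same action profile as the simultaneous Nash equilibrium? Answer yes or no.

Nexon best-responds to each possible Orbyt move:
- W: Nexon compares 4, 6, 6, 8 and picks Std4; Orbyt would get 7.
- X: Nexon compares 7, 0, 3, 2 and picks Std1; Orbyt would get 8.
- Y: Nexon compares 9, 2, 8, 2 and picks Std1; Orbyt would get 4.
- Z: Nexon compares 7, 3, 4, 9 and picks Std4; Orbyt would get 4.
Among 7, 8, 4, 4, the best is 8 at X. Subgame-perfect outcome: (Std1, X) with payoffs (7, 8).
Now find the simultaneous Nash equilibrium.
Nexon's best replies: W→Std4; X→Std1; Y→Std1; Z→Std4.
Orbyt's best replies: Std1→Z; Std2→Z; Std3→Z; Std4→W.
The unique mutual best reply is (Std4, W), giving (8, 7).
Sequential outcome (Std1, X) differs from the Nash profile (Std4, W).

no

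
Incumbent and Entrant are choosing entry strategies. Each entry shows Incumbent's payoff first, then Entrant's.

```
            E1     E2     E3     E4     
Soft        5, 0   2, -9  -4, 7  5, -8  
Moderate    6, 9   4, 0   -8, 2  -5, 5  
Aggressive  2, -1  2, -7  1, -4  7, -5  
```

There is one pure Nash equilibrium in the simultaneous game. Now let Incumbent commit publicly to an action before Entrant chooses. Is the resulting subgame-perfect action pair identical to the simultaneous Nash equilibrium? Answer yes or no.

Work backward from Entrant's decision.
- Soft → Entrant plays E3 (best of 0, -9, 7, -8); Incumbent gets -4.
- Moderate → Entrant plays E1 (best of 9, 0, 2, 5); Incumbent gets 6.
- Aggressive → Entrant plays E1 (best of -1, -7, -4, -5); Incumbent gets 2.
Among -4, 6, 2, the best is 6 at Moderate. Subgame-perfect outcome: (Moderate, E1) with payoffs (6, 9).
For the simultaneous game, intersect best replies.
Incumbent's best replies: E1→Moderate; E2→Moderate; E3→Aggressive; E4→Aggressive.
Entrant's best replies: Soft→E3; Moderate→E1; Aggressive→E1.
Only (Moderate, E1) has each player best-responding; Nash payoffs (6, 9).
Sequential outcome (Moderate, E1) coincides with the Nash profile (Moderate, E1).

yes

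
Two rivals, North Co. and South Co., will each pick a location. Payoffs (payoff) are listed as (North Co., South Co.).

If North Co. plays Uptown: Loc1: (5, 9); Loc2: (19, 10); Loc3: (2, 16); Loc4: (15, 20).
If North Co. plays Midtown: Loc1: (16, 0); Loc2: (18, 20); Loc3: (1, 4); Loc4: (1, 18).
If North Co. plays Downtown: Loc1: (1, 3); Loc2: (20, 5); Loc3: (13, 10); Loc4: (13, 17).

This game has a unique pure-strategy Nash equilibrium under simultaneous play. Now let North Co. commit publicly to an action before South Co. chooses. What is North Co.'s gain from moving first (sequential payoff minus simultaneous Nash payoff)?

3

South Co. best-responds to each possible North Co. move:
- Uptown → South Co. plays Loc4 (best of 9, 10, 16, 20); North Co. gets 15.
- Midtown → South Co. plays Loc2 (best of 0, 20, 4, 18); North Co. gets 18.
- Downtown → South Co. plays Loc4 (best of 3, 5, 10, 17); North Co. gets 13.
Among 15, 18, 13, the best is 18 at Midtown. Subgame-perfect outcome: (Midtown, Loc2) with payoffs (18, 20).
Under simultaneous play:
North Co.'s best replies: Loc1→Midtown; Loc2→Downtown; Loc3→Downtown; Loc4→Uptown.
South Co.'s best replies: Uptown→Loc4; Midtown→Loc2; Downtown→Loc4.
Only (Uptown, Loc4) has each player best-responding; Nash payoffs (15, 20).
North Co.'s commitment gain: 18 − 15 = 3.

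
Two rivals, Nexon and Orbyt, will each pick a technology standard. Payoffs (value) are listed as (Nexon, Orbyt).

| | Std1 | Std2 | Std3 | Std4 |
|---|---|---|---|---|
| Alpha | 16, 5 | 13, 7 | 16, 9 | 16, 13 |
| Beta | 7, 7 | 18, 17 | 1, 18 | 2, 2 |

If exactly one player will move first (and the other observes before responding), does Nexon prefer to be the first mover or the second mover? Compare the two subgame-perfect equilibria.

second

If Nexon leads: Orbyt's best replies are Alpha→Std4, Beta→Std3; Nexon's induced payoffs 16, 1; outcome (Alpha, Std4), payoffs (16, 13).
If Orbyt leads: Nexon's best replies are Std1→Alpha, Std2→Beta, Std3→Alpha, Std4→Alpha; Orbyt's induced payoffs 5, 17, 9, 13; outcome (Beta, Std2), payoffs (18, 17).
Nexon gets 16 moving first and 18 moving second, so Nexon prefers to move second.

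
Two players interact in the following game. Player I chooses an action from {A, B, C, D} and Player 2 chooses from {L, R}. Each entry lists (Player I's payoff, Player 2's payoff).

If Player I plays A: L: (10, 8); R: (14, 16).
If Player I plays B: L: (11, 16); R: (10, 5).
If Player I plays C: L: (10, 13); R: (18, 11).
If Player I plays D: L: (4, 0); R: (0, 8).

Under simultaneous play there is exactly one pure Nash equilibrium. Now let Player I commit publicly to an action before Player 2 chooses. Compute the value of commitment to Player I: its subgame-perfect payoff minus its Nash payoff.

3

Solve by backward induction (Player I leads).
- A: Player 2 compares 8, 16 and picks R; Player I would get 14.
- B: Player 2 compares 16, 5 and picks L; Player I would get 11.
- C: Player 2 compares 13, 11 and picks L; Player I would get 10.
- D: Player 2 compares 0, 8 and picks R; Player I would get 0.
Maximizing over 14, 11, 10, 0, Player I chooses A. Subgame-perfect outcome: (A, R) with payoffs (14, 16).
Now find the simultaneous Nash equilibrium.
Player I's best replies: L→B; R→C.
Player 2's best replies: A→R; B→L; C→L; D→R.
The unique mutual best reply is (B, L), giving (11, 16).
Player I's commitment gain: 14 − 11 = 3.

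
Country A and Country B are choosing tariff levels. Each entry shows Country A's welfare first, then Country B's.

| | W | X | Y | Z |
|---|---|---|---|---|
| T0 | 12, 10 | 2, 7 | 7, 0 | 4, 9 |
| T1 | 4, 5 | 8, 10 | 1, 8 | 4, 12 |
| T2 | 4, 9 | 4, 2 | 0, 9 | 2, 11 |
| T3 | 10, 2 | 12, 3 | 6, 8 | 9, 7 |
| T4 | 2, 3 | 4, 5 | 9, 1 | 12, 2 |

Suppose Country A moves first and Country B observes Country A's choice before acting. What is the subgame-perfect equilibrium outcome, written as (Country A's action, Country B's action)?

(T0, W)

Work backward from Country B's decision.
- T0 → Country B plays W (best of 10, 7, 0, 9); Country A gets 12.
- T1 → Country B plays Z (best of 5, 10, 8, 12); Country A gets 4.
- T2 → Country B plays Z (best of 9, 2, 9, 11); Country A gets 2.
- T3 → Country B plays Y (best of 2, 3, 8, 7); Country A gets 6.
- T4 → Country B plays X (best of 3, 5, 1, 2); Country A gets 4.
Among 12, 4, 2, 6, 4, the best is 12 at T0. Subgame-perfect outcome: (T0, W) with payoffs (12, 10).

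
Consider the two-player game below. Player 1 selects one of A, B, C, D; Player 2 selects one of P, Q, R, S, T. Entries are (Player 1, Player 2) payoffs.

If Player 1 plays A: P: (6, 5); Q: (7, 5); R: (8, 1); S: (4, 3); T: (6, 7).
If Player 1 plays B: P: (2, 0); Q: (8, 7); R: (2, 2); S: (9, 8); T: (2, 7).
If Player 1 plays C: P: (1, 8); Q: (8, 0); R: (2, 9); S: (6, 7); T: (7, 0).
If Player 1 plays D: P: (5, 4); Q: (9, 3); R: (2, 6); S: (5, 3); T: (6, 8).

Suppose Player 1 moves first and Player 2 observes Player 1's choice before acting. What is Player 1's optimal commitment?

B

Player 2 best-responds to each possible Player 1 move:
- A → Player 2 plays T (best of 5, 5, 1, 3, 7); Player 1 gets 6.
- B → Player 2 plays S (best of 0, 7, 2, 8, 7); Player 1 gets 9.
- C → Player 2 plays R (best of 8, 0, 9, 7, 0); Player 1 gets 2.
- D → Player 2 plays T (best of 4, 3, 6, 3, 8); Player 1 gets 6.
Among 6, 9, 2, 6, the best is 9 at B. Subgame-perfect outcome: (B, S) with payoffs (9, 8).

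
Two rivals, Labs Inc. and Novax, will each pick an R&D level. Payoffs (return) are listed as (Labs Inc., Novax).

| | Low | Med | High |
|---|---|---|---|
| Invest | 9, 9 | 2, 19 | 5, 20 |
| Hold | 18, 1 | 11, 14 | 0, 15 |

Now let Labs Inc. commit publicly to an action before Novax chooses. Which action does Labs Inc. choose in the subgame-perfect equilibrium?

Novax best-responds to each possible Labs Inc. move:
- Invest: Novax compares 9, 19, 20 and picks High; Labs Inc. would get 5.
- Hold: Novax compares 1, 14, 15 and picks High; Labs Inc. would get 0.
Among 5, 0, the best is 5 at Invest. Subgame-perfect outcome: (Invest, High) with payoffs (5, 20).

Invest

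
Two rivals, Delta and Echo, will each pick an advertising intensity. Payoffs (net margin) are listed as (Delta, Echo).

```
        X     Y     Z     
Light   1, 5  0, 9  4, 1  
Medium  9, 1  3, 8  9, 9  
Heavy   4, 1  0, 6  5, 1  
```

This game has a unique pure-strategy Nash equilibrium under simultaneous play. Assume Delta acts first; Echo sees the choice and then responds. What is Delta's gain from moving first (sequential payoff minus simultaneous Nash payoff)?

Backward induction with Delta moving first.
- Light → Echo plays Y (best of 5, 9, 1); Delta gets 0.
- Medium → Echo plays Z (best of 1, 8, 9); Delta gets 9.
- Heavy → Echo plays Y (best of 1, 6, 1); Delta gets 0.
Delta's induced payoffs are 0, 9, 0, so Delta commits to Medium. Subgame-perfect outcome: (Medium, Z) with payoffs (9, 9).
For the simultaneous game, intersect best replies.
Delta's best replies: X→Medium; Y→Medium; Z→Medium.
Echo's best replies: Light→Y; Medium→Z; Heavy→Y.
Only (Medium, Z) has each player best-responding; Nash payoffs (9, 9).
Delta's commitment gain: 9 − 9 = 0.

0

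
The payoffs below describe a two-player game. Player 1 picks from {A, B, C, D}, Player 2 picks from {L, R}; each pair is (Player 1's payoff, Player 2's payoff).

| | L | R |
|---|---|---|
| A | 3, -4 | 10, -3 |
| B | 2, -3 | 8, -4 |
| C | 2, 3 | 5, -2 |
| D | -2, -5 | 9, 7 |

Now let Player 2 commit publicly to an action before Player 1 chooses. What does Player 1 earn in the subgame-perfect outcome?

10

Backward induction with Player 2 moving first.
- L: Player 1 compares 3, 2, 2, -2 and picks A; Player 2 would get -4.
- R: Player 1 compares 10, 8, 5, 9 and picks A; Player 2 would get -3.
Player 2's induced payoffs are -4, -3, so Player 2 commits to R. Subgame-perfect outcome: (A, R) with payoffs (10, -3).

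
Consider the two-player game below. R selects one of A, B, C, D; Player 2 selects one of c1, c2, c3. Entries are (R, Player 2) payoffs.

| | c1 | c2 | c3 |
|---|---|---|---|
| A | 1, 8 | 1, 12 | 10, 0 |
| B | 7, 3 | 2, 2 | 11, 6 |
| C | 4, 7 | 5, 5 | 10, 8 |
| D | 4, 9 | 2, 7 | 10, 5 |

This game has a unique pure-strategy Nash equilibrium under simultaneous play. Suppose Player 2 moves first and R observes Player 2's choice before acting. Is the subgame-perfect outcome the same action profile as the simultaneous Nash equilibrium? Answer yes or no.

R best-responds to each possible Player 2 move:
- c1: BR = B, leader payoff 3.
- c2: BR = C, leader payoff 5.
- c3: BR = B, leader payoff 6.
Player 2's induced payoffs are 3, 5, 6, so Player 2 commits to c3. Subgame-perfect outcome: (B, c3) with payoffs (11, 6).
For the simultaneous game, intersect best replies.
R's best replies: c1→B; c2→C; c3→B.
Player 2's best replies: A→c2; B→c3; C→c3; D→c1.
The unique mutual best reply is (B, c3), giving (11, 6).
Sequential outcome (B, c3) coincides with the Nash profile (B, c3).

yes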